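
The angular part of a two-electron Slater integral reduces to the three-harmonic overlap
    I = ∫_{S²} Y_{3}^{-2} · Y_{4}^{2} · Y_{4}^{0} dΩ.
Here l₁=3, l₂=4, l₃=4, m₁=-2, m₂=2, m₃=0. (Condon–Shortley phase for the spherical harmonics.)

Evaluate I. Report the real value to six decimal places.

0.000000

L=11 odd ⇒ parity kills the (l;000) factor ⇒ I = 0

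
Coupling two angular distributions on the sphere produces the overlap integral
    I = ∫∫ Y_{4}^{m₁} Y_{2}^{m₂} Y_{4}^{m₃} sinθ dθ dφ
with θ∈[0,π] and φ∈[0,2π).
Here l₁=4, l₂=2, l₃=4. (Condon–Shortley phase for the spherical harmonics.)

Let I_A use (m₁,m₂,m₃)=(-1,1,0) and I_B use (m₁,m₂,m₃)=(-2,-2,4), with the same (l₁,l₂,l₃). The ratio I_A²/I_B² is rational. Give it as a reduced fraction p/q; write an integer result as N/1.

l's match ⇒ only the (l;m) 3-j factors differ between A and B.
A: triangle coeff Δ(4,2,4) = 1/13860; Σ_t [1,2]: t=1:−1/96 t=2:+1/72 = 1/288; (3j)²=1/462 [(4 2 4; -1 1 0)], sign=+1
B: triangle coeff Δ(4,2,4) = 1/13860; Σ_t [0,0]: t=0:+1/2880 = 1/2880; (3j)²=2/165 [(4 2 4; -2 -2 4)], sign=+1
I_A²/I_B² = (1/462)/(2/165) = 5/28

5/28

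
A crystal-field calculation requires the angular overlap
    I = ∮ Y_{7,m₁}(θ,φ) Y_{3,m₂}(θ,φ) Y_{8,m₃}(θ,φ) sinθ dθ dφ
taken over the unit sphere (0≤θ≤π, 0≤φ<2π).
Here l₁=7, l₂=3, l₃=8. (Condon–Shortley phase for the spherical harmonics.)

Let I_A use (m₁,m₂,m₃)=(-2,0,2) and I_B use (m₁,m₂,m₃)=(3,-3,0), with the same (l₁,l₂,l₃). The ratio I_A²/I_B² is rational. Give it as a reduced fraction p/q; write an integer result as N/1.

Shared (l₁,l₂,l₃)=(7,3,8): N and (l;000)² cancel in I_A²/I_B².
A: Δ = 2!·12!·4!/19! = 1/5290740; Racah Σ t=0..2: t=0:+1/26127360 t=1:−1/3870720 t=2:+1/7257600 = -43/522547200; ⇒ 3j(7 3 8; -2 0 2)² = 1849/352716, sgn -1
B: Δ = 2!·12!·4!/19! = 1/5290740; Racah Σ t=0..0: t=0:+1/46448640 = 1/46448640; ⇒ 3j(7 3 8; 3 -3 0)² = 75/8398, sgn +1
I_A²/I_B² = (1849/352716)/(75/8398) = 1849/3150

1849/3150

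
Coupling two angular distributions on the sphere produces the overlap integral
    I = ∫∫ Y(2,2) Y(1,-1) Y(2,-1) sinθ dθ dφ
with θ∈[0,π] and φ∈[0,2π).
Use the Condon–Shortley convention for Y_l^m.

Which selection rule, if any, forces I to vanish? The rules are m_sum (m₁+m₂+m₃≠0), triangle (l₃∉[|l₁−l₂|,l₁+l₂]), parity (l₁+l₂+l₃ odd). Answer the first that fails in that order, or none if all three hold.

azimuthal sum: 2 − 1 − 1 = 0  ✓
1 ≤ 2 ≤ 3 (triangle on l)  ✓
L = 2 + 1 + 2 = 5 (odd)  ✗

parity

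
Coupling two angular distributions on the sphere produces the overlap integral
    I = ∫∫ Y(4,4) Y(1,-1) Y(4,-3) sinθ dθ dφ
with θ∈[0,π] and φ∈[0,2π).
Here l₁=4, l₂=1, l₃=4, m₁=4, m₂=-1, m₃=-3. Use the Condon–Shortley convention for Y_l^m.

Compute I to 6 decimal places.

L=9 odd ⇒ parity kills the (l;000) factor ⇒ I = 0

0.000000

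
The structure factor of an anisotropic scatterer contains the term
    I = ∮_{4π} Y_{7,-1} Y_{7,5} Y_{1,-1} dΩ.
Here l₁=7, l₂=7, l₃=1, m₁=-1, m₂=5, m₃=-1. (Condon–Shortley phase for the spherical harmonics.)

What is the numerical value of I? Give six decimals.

0.000000

m-sum = -1 + 5 − 1 = 3 ≠ 0 ⇒ I = 0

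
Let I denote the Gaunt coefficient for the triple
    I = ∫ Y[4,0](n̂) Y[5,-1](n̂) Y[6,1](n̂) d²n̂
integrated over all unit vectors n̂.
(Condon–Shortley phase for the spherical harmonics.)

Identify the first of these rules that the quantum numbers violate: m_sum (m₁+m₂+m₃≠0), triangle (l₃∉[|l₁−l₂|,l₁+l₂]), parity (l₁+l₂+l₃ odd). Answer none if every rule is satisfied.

m₁+m₂+m₃ = 0 − 1 + 1 = 0  ✓
triangle: |4−5|=1 ≤ l₃=6 ≤ 4+5=9  ✓
parity: l₁+l₂+l₃ = 15 is odd  ✗

parity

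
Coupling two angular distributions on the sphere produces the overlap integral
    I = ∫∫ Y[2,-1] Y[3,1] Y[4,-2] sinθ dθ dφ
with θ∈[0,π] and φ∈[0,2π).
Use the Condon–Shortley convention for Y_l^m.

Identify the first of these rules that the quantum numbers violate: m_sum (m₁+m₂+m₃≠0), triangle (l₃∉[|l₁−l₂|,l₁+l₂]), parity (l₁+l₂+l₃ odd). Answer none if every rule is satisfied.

m_sum

Σmᵢ = -2  ✗
l₃∈[|l₁−l₂|,l₁+l₂]=[1,5], have l₃=4
Σlᵢ = 9 ⇒ odd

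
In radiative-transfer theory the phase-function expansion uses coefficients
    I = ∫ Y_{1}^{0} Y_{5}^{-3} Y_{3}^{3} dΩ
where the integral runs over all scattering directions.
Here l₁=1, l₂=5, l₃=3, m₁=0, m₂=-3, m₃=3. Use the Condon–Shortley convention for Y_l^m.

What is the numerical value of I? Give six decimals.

|1−5|≤3≤1+5 violated ⇒ I = 0

0.000000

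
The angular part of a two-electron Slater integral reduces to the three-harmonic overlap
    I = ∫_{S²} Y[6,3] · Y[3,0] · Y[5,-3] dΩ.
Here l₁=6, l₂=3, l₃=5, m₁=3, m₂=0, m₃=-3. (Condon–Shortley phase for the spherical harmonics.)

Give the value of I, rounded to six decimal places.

Rules hold: Σm=0, L=14 even, 3≤5≤9.
N = 13·7·11 = 1001
Δ = 4!·8!·2!/15! = 1/675675
Racah Σ t=1..3: t=1:−1/8640 t=2:+1/2304 t=3:−1/8640 = 7/34560
⇒ 3j(6 3 5; 0 0 0)² = 7/429, sgn -1
Racah Σ t=1..3: t=1:−1/17280 t=2:+1/20160 t=3:−1/483840 = -1/96768
⇒ 3j(6 3 5; 3 0 -3)² = 1/1001, sgn -1
4πI² = N·(3j₀)²·(3jₘ)² = 7/429
I = +1·√(0.016317/4π) = 0.03603425

0.036034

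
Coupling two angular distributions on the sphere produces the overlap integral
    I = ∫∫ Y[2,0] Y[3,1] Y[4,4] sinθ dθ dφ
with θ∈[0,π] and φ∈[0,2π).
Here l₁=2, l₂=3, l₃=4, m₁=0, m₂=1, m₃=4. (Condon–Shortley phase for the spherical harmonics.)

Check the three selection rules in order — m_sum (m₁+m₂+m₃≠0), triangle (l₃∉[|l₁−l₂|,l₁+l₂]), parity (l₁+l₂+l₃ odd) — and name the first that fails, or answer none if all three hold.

m₁+m₂+m₃ = 0 + 1 + 4 = 5  ✗
triangle: |2−3|=1 ≤ l₃=4 ≤ 2+3=5
parity: l₁+l₂+l₃ = 9 is odd

m_sum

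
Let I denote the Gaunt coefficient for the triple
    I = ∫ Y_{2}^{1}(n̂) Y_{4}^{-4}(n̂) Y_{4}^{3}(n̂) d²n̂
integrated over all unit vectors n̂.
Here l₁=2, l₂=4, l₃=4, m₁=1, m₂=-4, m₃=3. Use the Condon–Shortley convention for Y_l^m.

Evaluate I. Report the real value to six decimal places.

Rules hold: Σm=0, L=10 even, 2≤4≤6.
N = 5·9·9 = 405
Δ = 2!·2!·6!/11! = 1/13860
Racah Σ t=0..2: t=0:+1/192 t=1:−1/36 t=2:+1/192 = -5/288
⇒ 3j(2 4 4; 0 0 0)² = 20/693, sgn -1
Racah Σ t=0..0: t=0:+1/1440 = 1/1440
⇒ 3j(2 4 4; 1 -4 3)² = 7/165, sgn -1
4πI² = N·(3j₀)²·(3jₘ)² = 60/121
I = +1·√(0.495868/4π) = 0.19864517

0.198645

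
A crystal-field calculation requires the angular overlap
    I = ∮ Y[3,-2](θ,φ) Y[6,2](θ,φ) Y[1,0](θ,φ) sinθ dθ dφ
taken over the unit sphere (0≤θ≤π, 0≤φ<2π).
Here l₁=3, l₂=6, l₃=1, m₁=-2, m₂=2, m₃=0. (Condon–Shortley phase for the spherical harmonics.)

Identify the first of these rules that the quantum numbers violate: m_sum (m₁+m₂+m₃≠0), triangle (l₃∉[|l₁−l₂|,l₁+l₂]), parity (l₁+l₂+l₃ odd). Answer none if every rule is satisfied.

azimuthal sum: -2 + 2 + 0 = 0  ✓
3 ≤ 1 ≤ 9 (triangle on l)  ✗
L = 3 + 6 + 1 = 10 (even)

triangle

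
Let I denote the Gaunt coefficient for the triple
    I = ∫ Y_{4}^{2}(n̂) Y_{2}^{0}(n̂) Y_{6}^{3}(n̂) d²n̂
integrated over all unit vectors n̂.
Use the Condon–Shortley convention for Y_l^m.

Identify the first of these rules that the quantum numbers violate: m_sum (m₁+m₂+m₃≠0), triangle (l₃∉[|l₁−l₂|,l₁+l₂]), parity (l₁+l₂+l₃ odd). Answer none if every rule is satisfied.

Σmᵢ = 5  ✗
l₃∈[|l₁−l₂|,l₁+l₂]=[2,6], have l₃=6
Σlᵢ = 12 ⇒ even

m_sum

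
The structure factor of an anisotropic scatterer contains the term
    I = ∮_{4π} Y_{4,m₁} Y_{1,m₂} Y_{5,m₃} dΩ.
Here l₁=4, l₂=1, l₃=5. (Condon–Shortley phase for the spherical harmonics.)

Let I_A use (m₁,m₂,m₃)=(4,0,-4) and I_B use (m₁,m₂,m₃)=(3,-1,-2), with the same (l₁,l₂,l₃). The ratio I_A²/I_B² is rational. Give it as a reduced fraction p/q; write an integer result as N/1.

l's match ⇒ only the (l;m) 3-j factors differ between A and B.
A: triangle coeff Δ(4,1,5) = 1/495; Σ_t [0,0]: t=0:+1/40320 = 1/40320; (3j)²=1/55 [(4 1 5; 4 0 -4)], sign=-1
B: triangle coeff Δ(4,1,5) = 1/495; Σ_t [0,0]: t=0:+1/10080 = 1/10080; (3j)²=1/165 [(4 1 5; 3 -1 -2)], sign=-1
I_A²/I_B² = (1/55)/(1/165) = 3/1

3/1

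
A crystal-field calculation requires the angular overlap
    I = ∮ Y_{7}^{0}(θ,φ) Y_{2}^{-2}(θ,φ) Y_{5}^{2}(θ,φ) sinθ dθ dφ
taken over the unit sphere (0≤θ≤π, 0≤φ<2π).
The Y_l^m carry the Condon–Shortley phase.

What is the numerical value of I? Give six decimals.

0.067042

Checks pass: Σm=0; 14 even; l₃=5∈[5,9].
(2·7+1)(2·2+1)(2·5+1) = 825
Δ: 4! 10! 0! / 15! → 1/15015
sum: t=2:+1/57600 = 1/57600
3j²(7 2 5; 0 0 0) = Δ·Π!·Σ² = 21/715  (sign -1)
sum: t=0:+1/725760 = 1/725760
3j²(7 2 5; 0 -2 2) = Δ·Π!·Σ² = 1/429  (sign -1)
combine: 4πI² = 825·21/715·1/429 = 105/1859
take √, sign +1: I = 0.06704247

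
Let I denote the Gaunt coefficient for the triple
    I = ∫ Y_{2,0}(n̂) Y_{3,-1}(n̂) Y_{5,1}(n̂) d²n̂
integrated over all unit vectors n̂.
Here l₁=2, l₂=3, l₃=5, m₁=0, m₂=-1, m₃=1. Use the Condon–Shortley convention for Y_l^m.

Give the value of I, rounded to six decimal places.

Checks pass: Σm=0; 10 even; l₃=5∈[1,5].
(2·2+1)(2·3+1)(2·5+1) = 385
Δ: 0! 4! 6! / 11! → 1/2310
sum: t=0:+1/144 = 1/144
3j²(2 3 5; 0 0 0) = Δ·Π!·Σ² = 10/231  (sign -1)
sum: t=0:+1/192 = 1/192
3j²(2 3 5; 0 -1 1) = Δ·Π!·Σ² = 3/77  (sign +1)
combine: 4πI² = 385·10/231·3/77 = 50/77
take √, sign -1: I = -0.22731846

-0.227318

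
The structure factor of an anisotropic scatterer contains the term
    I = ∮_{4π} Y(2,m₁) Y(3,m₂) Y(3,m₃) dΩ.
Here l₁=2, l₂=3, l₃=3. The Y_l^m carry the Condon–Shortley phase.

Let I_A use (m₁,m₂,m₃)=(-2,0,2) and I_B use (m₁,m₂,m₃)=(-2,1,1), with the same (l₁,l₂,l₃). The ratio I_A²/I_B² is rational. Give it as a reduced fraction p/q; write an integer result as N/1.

5/6

l's match ⇒ only the (l;m) 3-j factors differ between A and B.
A: triangle coeff Δ(2,3,3) = 1/3780; Σ_t [2,2]: t=2:+1/24 = 1/24; (3j)²=1/21 [(2 3 3; -2 0 2)], sign=-1
B: triangle coeff Δ(2,3,3) = 1/3780; Σ_t [2,2]: t=2:+1/16 = 1/16; (3j)²=2/35 [(2 3 3; -2 1 1)], sign=+1
I_A²/I_B² = (1/21)/(2/35) = 5/6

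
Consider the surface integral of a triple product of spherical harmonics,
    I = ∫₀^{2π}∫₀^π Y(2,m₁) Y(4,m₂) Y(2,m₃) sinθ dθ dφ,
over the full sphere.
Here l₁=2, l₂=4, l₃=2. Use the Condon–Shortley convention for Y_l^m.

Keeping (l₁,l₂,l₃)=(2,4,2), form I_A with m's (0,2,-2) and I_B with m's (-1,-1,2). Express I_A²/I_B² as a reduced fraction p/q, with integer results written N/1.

Same 2,4,2: normalisation and zero-m 3j drop out of the ratio.
A: Δ: 4! 0! 4! / 9! → 1/630; sum: t=2:+1/96 = 1/96; 3j²(2 4 2; 0 2 -2) = Δ·Π!·Σ² = 1/42  (sign +1)
B: Δ: 4! 0! 4! / 9! → 1/630; sum: t=3:−1/144 = -1/144; 3j²(2 4 2; -1 -1 2) = Δ·Π!·Σ² = 1/126  (sign -1)
I_A²/I_B² = (1/42)/(1/126) = 3/1

3/1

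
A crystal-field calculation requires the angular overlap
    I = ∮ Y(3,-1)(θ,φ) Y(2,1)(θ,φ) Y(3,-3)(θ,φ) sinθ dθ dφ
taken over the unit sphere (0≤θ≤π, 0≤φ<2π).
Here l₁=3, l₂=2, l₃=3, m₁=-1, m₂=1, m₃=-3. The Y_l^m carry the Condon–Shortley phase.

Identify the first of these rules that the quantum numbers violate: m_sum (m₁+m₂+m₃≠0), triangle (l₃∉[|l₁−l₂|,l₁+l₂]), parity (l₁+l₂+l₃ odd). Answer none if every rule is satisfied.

m_sum

azimuthal sum: -1 + 1 − 3 = -3  ✗
1 ≤ 3 ≤ 5 (triangle on l)
L = 3 + 2 + 3 = 8 (even)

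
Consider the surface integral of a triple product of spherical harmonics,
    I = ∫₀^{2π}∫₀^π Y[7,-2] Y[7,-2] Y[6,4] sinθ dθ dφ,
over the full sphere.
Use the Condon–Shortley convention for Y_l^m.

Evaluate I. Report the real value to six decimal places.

Checks pass: Σm=0; 20 even; l₃=6∈[0,14].
(2·7+1)(2·7+1)(2·6+1) = 2925
Δ: 8! 6! 6! / 21! → 1/2444321880
sum: t=1:−1/2612736000 t=2:+1/20736000 t=3:−1/1658880 t=4:+1/746496 t=5:−1/1658880 t=6:+1/20736000 t=7:−1/2612736000 = 1/4354560
3j²(7 7 6; 0 0 0) = Δ·Π!·Σ² = 1000/138567  (sign +1)
sum: t=3:−1/24883200 t=4:+1/8294400 t=5:−1/24883200 = 1/24883200
3j²(7 7 6; -2 -2 4) = Δ·Π!·Σ² = 420/46189  (sign +1)
combine: 4πI² = 2925·1000/138567·420/46189 = 31500000/164109517
take √, sign +1: I = 0.12359004

0.123590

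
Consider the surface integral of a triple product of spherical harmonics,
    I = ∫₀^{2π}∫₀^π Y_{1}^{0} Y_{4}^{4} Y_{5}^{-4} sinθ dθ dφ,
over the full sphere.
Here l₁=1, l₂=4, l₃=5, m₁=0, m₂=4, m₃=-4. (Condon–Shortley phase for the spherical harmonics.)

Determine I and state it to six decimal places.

Checks pass: Σm=0; 10 even; l₃=5∈[3,5].
(2·1+1)(2·4+1)(2·5+1) = 297
Δ: 0! 2! 8! / 11! → 1/495
sum: t=0:+1/576 = 1/576
3j²(1 4 5; 0 0 0) = Δ·Π!·Σ² = 5/99  (sign -1)
sum: t=0:+1/40320 = 1/40320
3j²(1 4 5; 0 4 -4) = Δ·Π!·Σ² = 1/55  (sign -1)
combine: 4πI² = 297·5/99·1/55 = 3/11
take √, sign +1: I = 0.14731920

0.147319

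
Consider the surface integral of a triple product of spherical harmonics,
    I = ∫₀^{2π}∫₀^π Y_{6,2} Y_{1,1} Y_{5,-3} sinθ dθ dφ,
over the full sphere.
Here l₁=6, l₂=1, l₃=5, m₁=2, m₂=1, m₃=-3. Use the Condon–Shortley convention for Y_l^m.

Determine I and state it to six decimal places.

0.100084

m-sum 0 ✓  L=12 even ✓  5≤5≤7 ✓
Π(2lᵢ+1) = 13×3×11 = 429
triangle coeff Δ(6,1,5) = 1/858
Σ_t [1,1]: t=1:−1/14400 = -1/14400
(3j)²=6/143 [(6 1 5; 0 0 0)], sign=+1
Σ_t [2,2]: t=2:+1/161280 = 1/161280
(3j)²=1/143 [(6 1 5; 2 1 -3)], sign=+1
⇒ 4πI² = 18/143
I = (+1)√(18/143/(4π)) = 0.10008369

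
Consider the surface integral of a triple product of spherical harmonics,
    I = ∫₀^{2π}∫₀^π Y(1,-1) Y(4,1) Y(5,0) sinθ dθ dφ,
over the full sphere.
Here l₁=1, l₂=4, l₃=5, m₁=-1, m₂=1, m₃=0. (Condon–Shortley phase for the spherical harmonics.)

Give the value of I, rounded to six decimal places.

0.155288

Checks pass: Σm=0; 10 even; l₃=5∈[3,5].
(2·1+1)(2·4+1)(2·5+1) = 297
Δ: 0! 2! 8! / 11! → 1/495
sum: t=0:+1/576 = 1/576
3j²(1 4 5; 0 0 0) = Δ·Π!·Σ² = 5/99  (sign -1)
sum: t=0:+1/1440 = 1/1440
3j²(1 4 5; -1 1 0) = Δ·Π!·Σ² = 2/99  (sign -1)
combine: 4πI² = 297·5/99·2/99 = 10/33
take √, sign +1: I = 0.15528807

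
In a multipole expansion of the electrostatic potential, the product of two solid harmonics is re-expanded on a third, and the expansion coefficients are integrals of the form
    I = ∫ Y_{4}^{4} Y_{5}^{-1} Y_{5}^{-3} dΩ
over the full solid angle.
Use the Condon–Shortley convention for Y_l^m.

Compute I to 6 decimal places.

-0.168084

Checks pass: Σm=0; 14 even; l₃=5∈[1,9].
(2·4+1)(2·5+1)(2·5+1) = 1089
Δ: 4! 4! 6! / 15! → 1/3153150
sum: t=0:+1/69120 t=1:−1/1728 t=2:+1/576 t=3:−1/1728 t=4:+1/69120 = 7/11520
3j²(4 5 5; 0 0 0) = Δ·Π!·Σ² = 2/143  (sign -1)
sum: t=0:+1/27648 = 1/27648
3j²(4 5 5; 4 -1 -3) = Δ·Π!·Σ² = 10/429  (sign +1)
combine: 4πI² = 1089·2/143·10/429 = 60/169
take √, sign -1: I = -0.16808437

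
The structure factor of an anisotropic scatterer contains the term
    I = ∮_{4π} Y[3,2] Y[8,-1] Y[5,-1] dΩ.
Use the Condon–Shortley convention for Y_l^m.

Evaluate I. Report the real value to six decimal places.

-0.124685

m-sum 0 ✓  L=16 even ✓  5≤5≤11 ✓
Π(2lᵢ+1) = 7×17×11 = 1309
triangle coeff Δ(3,8,5) = 1/136136
Σ_t [3,3]: t=3:−1/518400 = -1/518400
(3j)²=56/2431 [(3 8 5; 0 0 0)], sign=+1
Σ_t [1,1]: t=1:−1/2073600 = -1/2073600
(3j)²=63/9724 [(3 8 5; 2 -1 -1)], sign=-1
⇒ 4πI² = 6174/31603
I = (-1)√(6174/31603/(4π)) = -0.12468500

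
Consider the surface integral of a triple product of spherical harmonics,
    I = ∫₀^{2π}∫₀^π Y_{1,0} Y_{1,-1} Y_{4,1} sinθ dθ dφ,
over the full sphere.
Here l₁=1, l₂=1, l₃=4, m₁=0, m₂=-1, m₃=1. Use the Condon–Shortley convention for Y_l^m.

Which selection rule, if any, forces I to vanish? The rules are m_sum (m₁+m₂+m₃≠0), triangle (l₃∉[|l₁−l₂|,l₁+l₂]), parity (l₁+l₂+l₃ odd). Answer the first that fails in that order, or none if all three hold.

Σmᵢ = 0  ✓
l₃∈[|l₁−l₂|,l₁+l₂]=[0,2], have l₃=4  ✗
Σlᵢ = 6 ⇒ even

triangle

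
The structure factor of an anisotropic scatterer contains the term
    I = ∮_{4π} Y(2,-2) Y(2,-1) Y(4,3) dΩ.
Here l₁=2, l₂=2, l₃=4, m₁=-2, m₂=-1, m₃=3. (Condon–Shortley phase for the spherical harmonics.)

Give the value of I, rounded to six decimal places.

-0.238414

m-sum 0 ✓  L=8 even ✓  0≤4≤4 ✓
Π(2lᵢ+1) = 5×5×9 = 225
triangle coeff Δ(2,2,4) = 1/630
Σ_t [0,0]: t=0:+1/16 = 1/16
(3j)²=2/35 [(2 2 4; 0 0 0)], sign=+1
Σ_t [0,0]: t=0:+1/144 = 1/144
(3j)²=1/18 [(2 2 4; -2 -1 3)], sign=-1
⇒ 4πI² = 5/7
I = (-1)√(5/7/(4π)) = -0.23841361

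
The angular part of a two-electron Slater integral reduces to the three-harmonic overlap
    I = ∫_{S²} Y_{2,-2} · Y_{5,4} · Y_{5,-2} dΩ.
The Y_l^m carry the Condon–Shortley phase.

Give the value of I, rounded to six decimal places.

-0.137240

Rules hold: Σm=0, L=12 even, 3≤5≤7.
N = 5·11·11 = 605
Δ = 2!·2!·8!/13! = 1/38610
Racah Σ t=0..2: t=0:+1/2880 t=1:−1/576 t=2:+1/2880 = -1/960
⇒ 3j(2 5 5; 0 0 0)² = 10/429, sgn +1
Racah Σ t=2..2: t=2:+1/20160 = 1/20160
⇒ 3j(2 5 5; -2 4 -2)² = 12/715, sgn -1
4πI² = N·(3j₀)²·(3jₘ)² = 40/169
I = -1·√(0.236686/4π) = -0.13724032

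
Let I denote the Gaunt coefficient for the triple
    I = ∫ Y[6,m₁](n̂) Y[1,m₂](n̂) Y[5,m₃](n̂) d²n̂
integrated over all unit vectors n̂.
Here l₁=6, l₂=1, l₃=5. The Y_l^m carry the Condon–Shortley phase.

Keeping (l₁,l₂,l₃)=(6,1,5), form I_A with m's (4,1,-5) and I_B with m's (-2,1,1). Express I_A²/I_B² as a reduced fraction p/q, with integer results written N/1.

Same 6,1,5: normalisation and zero-m 3j drop out of the ratio.
A: Δ: 2! 10! 0! / 13! → 1/858; sum: t=2:+1/7257600 = 1/7257600; 3j²(6 1 5; 4 1 -5) = Δ·Π!·Σ² = 1/858  (sign +1)
B: Δ: 2! 10! 0! / 13! → 1/858; sum: t=2:+1/34560 = 1/34560; 3j²(6 1 5; -2 1 1) = Δ·Π!·Σ² = 14/429  (sign +1)
I_A²/I_B² = (1/858)/(14/429) = 1/28

1/28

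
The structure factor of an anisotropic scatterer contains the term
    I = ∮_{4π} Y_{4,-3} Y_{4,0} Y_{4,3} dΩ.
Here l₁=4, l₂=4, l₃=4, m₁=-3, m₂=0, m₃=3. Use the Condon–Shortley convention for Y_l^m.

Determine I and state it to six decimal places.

Rules hold: Σm=0, L=12 even, 0≤4≤8.
N = 9·9·9 = 729
Δ = 4!·4!·4!/13! = 1/450450
Racah Σ t=0..4: t=0:+1/13824 t=1:−1/216 t=2:+1/64 t=3:−1/216 t=4:+1/13824 = 5/768
⇒ 3j(4 4 4; 0 0 0)² = 18/1001, sgn +1
Racah Σ t=3..4: t=3:−1/864 t=4:+1/3456 = -1/1152
⇒ 3j(4 4 4; -3 0 3)² = 7/286, sgn +1
4πI² = N·(3j₀)²·(3jₘ)² = 6561/20449
I = +1·√(0.320847/4π) = 0.15978796

0.159788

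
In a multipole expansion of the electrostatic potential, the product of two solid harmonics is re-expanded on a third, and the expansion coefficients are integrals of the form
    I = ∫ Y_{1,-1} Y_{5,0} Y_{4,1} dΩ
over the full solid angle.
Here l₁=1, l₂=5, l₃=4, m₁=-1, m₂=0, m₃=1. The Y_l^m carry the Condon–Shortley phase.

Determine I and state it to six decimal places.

Checks pass: Σm=0; 10 even; l₃=4∈[4,6].
(2·1+1)(2·5+1)(2·4+1) = 297
Δ: 2! 0! 8! / 11! → 1/495
sum: t=1:−1/576 = -1/576
3j²(1 5 4; 0 0 0) = Δ·Π!·Σ² = 5/99  (sign -1)
sum: t=2:+1/1440 = 1/1440
3j²(1 5 4; -1 0 1) = Δ·Π!·Σ² = 2/99  (sign -1)
combine: 4πI² = 297·5/99·2/99 = 10/33
take √, sign +1: I = 0.15528807

0.155288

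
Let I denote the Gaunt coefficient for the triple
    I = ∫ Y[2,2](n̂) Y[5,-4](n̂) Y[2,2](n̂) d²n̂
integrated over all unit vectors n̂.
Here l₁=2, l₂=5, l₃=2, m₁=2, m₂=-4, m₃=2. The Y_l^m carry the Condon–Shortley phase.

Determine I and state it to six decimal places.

0.000000

triangle: need 3≤l₃≤7, have 2; I=0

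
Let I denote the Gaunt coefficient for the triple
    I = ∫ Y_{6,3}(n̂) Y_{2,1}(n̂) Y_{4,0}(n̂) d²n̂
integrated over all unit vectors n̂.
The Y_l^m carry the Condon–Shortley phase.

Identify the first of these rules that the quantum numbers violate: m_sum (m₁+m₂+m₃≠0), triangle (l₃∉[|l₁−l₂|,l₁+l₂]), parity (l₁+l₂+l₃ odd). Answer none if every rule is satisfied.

m_sum

azimuthal sum: 3 + 1 + 0 = 4  ✗
4 ≤ 4 ≤ 8 (triangle on l)
L = 6 + 2 + 4 = 12 (even)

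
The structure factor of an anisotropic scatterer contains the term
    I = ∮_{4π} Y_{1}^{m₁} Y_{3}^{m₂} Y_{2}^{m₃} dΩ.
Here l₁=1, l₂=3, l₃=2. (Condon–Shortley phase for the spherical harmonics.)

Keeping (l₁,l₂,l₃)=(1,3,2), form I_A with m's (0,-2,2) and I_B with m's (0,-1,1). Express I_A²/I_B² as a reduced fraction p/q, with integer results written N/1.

l's match ⇒ only the (l;m) 3-j factors differ between A and B.
A: triangle coeff Δ(1,3,2) = 1/105; Σ_t [1,1]: t=1:−1/24 = -1/24; (3j)²=1/21 [(1 3 2; 0 -2 2)], sign=-1
B: triangle coeff Δ(1,3,2) = 1/105; Σ_t [1,1]: t=1:−1/6 = -1/6; (3j)²=8/105 [(1 3 2; 0 -1 1)], sign=+1
I_A²/I_B² = (1/21)/(8/105) = 5/8

5/8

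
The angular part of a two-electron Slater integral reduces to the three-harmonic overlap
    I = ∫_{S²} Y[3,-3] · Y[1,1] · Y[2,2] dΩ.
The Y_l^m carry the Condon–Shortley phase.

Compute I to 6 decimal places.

m-sum 0 ✓  L=6 even ✓  2≤2≤4 ✓
Π(2lᵢ+1) = 7×3×5 = 105
triangle coeff Δ(3,1,2) = 1/105
Σ_t [1,1]: t=1:−1/4 = -1/4
(3j)²=3/35 [(3 1 2; 0 0 0)], sign=-1
Σ_t [2,2]: t=2:+1/48 = 1/48
(3j)²=1/7 [(3 1 2; -3 1 2)], sign=+1
⇒ 4πI² = 9/7
I = (-1)√(9/7/(4π)) = -0.31986543

-0.319865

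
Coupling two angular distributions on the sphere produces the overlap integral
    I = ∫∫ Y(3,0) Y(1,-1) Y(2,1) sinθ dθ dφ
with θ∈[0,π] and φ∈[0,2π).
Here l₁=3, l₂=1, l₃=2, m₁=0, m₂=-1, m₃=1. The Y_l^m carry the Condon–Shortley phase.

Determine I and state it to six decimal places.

m-sum 0 ✓  L=6 even ✓  2≤2≤4 ✓
Π(2lᵢ+1) = 7×3×5 = 105
triangle coeff Δ(3,1,2) = 1/105
Σ_t [1,1]: t=1:−1/4 = -1/4
(3j)²=3/35 [(3 1 2; 0 0 0)], sign=-1
Σ_t [0,0]: t=0:+1/12 = 1/12
(3j)²=1/35 [(3 1 2; 0 -1 1)], sign=-1
⇒ 4πI² = 9/35
I = (+1)√(9/35/(4π)) = 0.14304817

0.143048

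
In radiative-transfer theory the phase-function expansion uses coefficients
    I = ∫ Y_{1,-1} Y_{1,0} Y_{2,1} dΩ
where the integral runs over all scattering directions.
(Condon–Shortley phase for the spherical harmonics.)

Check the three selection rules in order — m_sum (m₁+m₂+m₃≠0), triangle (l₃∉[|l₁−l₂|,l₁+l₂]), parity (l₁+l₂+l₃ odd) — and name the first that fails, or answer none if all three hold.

azimuthal sum: -1 + 0 + 1 = 0  ✓
0 ≤ 2 ≤ 2 (triangle on l)  ✓
L = 1 + 1 + 2 = 4 (even)  ✓

none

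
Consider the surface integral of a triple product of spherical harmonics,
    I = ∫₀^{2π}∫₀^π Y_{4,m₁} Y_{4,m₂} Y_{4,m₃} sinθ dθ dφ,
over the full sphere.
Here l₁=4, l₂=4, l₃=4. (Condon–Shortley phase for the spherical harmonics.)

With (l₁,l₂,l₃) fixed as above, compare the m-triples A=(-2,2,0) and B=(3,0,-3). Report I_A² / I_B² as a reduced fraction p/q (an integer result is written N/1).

l's match ⇒ only the (l;m) 3-j factors differ between A and B.
A: triangle coeff Δ(4,4,4) = 1/450450; Σ_t [2,4]: t=2:+1/2304 t=3:−1/216 t=4:+1/384 = -11/6912; (3j)²=11/1638 [(4 4 4; -2 2 0)], sign=-1
B: triangle coeff Δ(4,4,4) = 1/450450; Σ_t [0,1]: t=0:+1/3456 t=1:−1/864 = -1/1152; (3j)²=7/286 [(4 4 4; 3 0 -3)], sign=+1
I_A²/I_B² = (11/1638)/(7/286) = 121/441

121/441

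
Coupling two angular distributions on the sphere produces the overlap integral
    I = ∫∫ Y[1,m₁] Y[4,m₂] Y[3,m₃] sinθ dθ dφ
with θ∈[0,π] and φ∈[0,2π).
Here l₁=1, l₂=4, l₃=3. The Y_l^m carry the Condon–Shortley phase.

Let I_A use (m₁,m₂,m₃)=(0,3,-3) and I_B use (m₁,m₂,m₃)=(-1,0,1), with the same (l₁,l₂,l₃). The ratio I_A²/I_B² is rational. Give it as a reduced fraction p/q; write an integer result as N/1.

7/6

l's match ⇒ only the (l;m) 3-j factors differ between A and B.
A: triangle coeff Δ(1,4,3) = 1/252; Σ_t [1,1]: t=1:−1/720 = -1/720; (3j)²=1/36 [(1 4 3; 0 3 -3)], sign=-1
B: triangle coeff Δ(1,4,3) = 1/252; Σ_t [2,2]: t=2:+1/96 = 1/96; (3j)²=1/42 [(1 4 3; -1 0 1)], sign=+1
I_A²/I_B² = (1/36)/(1/42) = 7/6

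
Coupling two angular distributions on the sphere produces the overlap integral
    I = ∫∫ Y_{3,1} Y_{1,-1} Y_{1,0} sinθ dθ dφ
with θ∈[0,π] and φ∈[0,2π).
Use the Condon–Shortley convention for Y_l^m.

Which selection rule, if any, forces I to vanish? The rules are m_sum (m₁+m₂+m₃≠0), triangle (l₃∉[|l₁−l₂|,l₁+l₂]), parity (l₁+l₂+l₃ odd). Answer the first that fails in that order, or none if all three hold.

Σmᵢ = 0  ✓
l₃∈[|l₁−l₂|,l₁+l₂]=[2,4], have l₃=1  ✗
Σlᵢ = 5 ⇒ odd

triangle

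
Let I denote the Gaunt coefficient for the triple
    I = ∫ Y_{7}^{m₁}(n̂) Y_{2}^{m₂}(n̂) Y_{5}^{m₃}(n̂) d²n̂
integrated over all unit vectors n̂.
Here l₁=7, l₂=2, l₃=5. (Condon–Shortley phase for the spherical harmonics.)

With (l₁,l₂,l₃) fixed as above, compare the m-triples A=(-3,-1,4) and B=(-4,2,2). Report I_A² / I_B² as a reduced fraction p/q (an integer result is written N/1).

Same 7,2,5: normalisation and zero-m 3j drop out of the ratio.
A: Δ: 4! 10! 0! / 15! → 1/15015; sum: t=1:−1/2177280 = -1/2177280; 3j²(7 2 5; -3 -1 4) = Δ·Π!·Σ² = 8/3003  (sign +1)
B: Δ: 4! 10! 0! / 15! → 1/15015; sum: t=4:+1/725760 = 1/725760; 3j²(7 2 5; -4 2 2) = Δ·Π!·Σ² = 2/91  (sign -1)
I_A²/I_B² = (8/3003)/(2/91) = 4/33

4/33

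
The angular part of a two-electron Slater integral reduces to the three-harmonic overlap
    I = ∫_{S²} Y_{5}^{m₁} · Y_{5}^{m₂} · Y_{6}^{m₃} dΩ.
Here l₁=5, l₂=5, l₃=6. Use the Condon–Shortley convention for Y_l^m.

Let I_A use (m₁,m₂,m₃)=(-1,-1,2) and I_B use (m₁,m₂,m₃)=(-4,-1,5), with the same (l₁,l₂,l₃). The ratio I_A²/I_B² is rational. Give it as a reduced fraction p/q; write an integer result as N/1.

Shared (l₁,l₂,l₃)=(5,5,6): N and (l;000)² cancel in I_A²/I_B².
A: Δ = 4!·6!·6!/17! = 1/28588560; Racah Σ t=0..4: t=0:+1/829440 t=1:−1/25920 t=2:+1/9216 t=3:−1/25920 t=4:+1/829440 = 7/207360; ⇒ 3j(5 5 6; -1 -1 2)² = 28/2431, sgn +1
B: Δ = 4!·6!·6!/17! = 1/28588560; Racah Σ t=3..4: t=3:−1/518400 t=4:+1/2073600 = -1/691200; ⇒ 3j(5 5 6; -4 -1 5)² = 81/4420, sgn +1
I_A²/I_B² = (28/2431)/(81/4420) = 560/891

560/891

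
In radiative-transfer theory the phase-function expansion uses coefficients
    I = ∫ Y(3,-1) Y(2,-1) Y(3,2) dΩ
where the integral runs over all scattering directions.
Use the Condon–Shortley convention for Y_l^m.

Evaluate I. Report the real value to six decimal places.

m-sum 0 ✓  L=8 even ✓  1≤3≤5 ✓
Π(2lᵢ+1) = 7×5×7 = 245
triangle coeff Δ(3,2,3) = 1/3780
Σ_t [0,2]: t=0:+1/24 t=1:−1/4 t=2:+1/24 = -1/6
(3j)²=4/105 [(3 2 3; 0 0 0)], sign=+1
Σ_t [0,1]: t=0:+1/48 t=1:−1/12 = -1/16
(3j)²=1/28 [(3 2 3; -1 -1 2)], sign=+1
⇒ 4πI² = 1/3
I = (+1)√(1/3/(4π)) = 0.16286750

0.162868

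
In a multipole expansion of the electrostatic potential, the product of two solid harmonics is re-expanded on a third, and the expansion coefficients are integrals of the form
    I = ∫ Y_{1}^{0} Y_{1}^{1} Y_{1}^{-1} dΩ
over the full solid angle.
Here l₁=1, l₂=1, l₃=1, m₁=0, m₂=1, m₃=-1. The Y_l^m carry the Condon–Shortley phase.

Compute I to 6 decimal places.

l₁+l₂+l₃=3 is odd: 3j(l;000)=0 ⇒ I=0

0.000000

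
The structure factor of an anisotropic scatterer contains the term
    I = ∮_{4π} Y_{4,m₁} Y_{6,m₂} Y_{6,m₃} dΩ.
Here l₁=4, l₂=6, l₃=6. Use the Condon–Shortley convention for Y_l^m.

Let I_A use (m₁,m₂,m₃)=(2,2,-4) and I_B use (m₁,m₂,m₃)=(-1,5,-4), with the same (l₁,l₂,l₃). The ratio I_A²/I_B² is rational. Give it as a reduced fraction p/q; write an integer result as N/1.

529/330

l's match ⇒ only the (l;m) 3-j factors differ between A and B.
A: triangle coeff Δ(4,6,6) = 1/15315300; Σ_t [0,2]: t=0:+1/3870720 t=1:−1/181440 t=2:+1/138240 = 23/11612160; (3j)²=529/204204 [(4 6 6; 2 2 -4)], sign=+1
B: triangle coeff Δ(4,6,6) = 1/15315300; Σ_t [3,4]: t=3:−1/967680 t=4:+1/725760 = 1/2903040; (3j)²=5/3094 [(4 6 6; -1 5 -4)], sign=+1
I_A²/I_B² = (529/204204)/(5/3094) = 529/330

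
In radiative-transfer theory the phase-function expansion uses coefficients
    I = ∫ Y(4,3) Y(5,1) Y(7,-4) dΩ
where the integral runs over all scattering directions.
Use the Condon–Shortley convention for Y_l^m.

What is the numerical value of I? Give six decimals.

Rules hold: Σm=0, L=16 even, 1≤7≤9.
N = 9·11·15 = 1485
Δ = 2!·6!·8!/17! = 1/6126120
Racah Σ t=0..2: t=0:+1/69120 t=1:−1/20736 t=2:+1/69120 = -1/51840
⇒ 3j(4 5 7; 0 0 0)² = 280/21879, sgn +1
Racah Σ t=0..1: t=0:+1/345600 t=1:−1/518400 = 1/1036800
⇒ 3j(4 5 7; 3 1 -4)² = 7/2210, sgn -1
4πI² = N·(3j₀)²·(3jₘ)² = 2940/48841
I = -1·√(0.0601953/4π) = -0.06921121

-0.069211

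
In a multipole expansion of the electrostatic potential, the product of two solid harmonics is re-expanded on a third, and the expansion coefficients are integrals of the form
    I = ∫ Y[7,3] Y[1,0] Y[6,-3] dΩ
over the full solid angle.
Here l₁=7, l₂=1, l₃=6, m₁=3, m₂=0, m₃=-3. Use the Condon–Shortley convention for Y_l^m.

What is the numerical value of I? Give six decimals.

Rules hold: Σm=0, L=14 even, 6≤6≤8.
N = 15·3·13 = 585
Δ = 2!·12!·0!/15! = 1/1365
Racah Σ t=1..1: t=1:−1/518400 = -1/518400
⇒ 3j(7 1 6; 0 0 0)² = 7/195, sgn -1
Racah Σ t=1..1: t=1:−1/2177280 = -1/2177280
⇒ 3j(7 1 6; 3 0 -3)² = 8/273, sgn +1
4πI² = N·(3j₀)²·(3jₘ)² = 8/13
I = -1·√(0.615385/4π) = -0.22129336

-0.221293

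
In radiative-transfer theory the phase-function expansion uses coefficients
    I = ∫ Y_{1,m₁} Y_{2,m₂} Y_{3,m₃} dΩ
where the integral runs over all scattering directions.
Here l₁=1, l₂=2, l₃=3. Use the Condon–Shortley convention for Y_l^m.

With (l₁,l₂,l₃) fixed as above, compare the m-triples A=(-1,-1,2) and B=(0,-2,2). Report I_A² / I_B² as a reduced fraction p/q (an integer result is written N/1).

l's match ⇒ only the (l;m) 3-j factors differ between A and B.
A: triangle coeff Δ(1,2,3) = 1/105; Σ_t [0,0]: t=0:+1/12 = 1/12; (3j)²=2/21 [(1 2 3; -1 -1 2)], sign=-1
B: triangle coeff Δ(1,2,3) = 1/105; Σ_t [0,0]: t=0:+1/24 = 1/24; (3j)²=1/21 [(1 2 3; 0 -2 2)], sign=-1
I_A²/I_B² = (2/21)/(1/21) = 2/1

2/1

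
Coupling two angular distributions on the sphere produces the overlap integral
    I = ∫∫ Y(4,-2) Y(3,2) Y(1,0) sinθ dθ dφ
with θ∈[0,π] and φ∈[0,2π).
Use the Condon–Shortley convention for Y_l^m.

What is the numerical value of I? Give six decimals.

m-sum 0 ✓  L=8 even ✓  1≤1≤7 ✓
Π(2lᵢ+1) = 9×7×3 = 189
triangle coeff Δ(4,3,1) = 1/252
Σ_t [3,3]: t=3:−1/36 = -1/36
(3j)²=4/63 [(4 3 1; 0 0 0)], sign=+1
Σ_t [5,5]: t=5:−1/120 = -1/120
(3j)²=1/21 [(4 3 1; -2 2 0)], sign=+1
⇒ 4πI² = 4/7
I = (+1)√(4/7/(4π)) = 0.21324362

0.213244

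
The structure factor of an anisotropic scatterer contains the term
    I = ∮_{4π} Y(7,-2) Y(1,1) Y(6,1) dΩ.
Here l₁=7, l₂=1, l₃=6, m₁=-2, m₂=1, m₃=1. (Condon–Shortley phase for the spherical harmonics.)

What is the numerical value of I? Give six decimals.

0.209937

Checks pass: Σm=0; 14 even; l₃=6∈[6,8].
(2·7+1)(2·1+1)(2·6+1) = 585
Δ: 2! 12! 0! / 15! → 1/1365
sum: t=1:−1/518400 = -1/518400
3j²(7 1 6; 0 0 0) = Δ·Π!·Σ² = 7/195  (sign -1)
sum: t=2:+1/1209600 = 1/1209600
3j²(7 1 6; -2 1 1) = Δ·Π!·Σ² = 12/455  (sign -1)
combine: 4πI² = 585·7/195·12/455 = 36/65
take √, sign +1: I = 0.20993732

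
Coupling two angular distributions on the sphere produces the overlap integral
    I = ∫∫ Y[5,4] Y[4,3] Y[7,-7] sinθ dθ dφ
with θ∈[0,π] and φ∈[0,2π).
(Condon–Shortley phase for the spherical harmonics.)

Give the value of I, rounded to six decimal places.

-0.216112

Rules hold: Σm=0, L=16 even, 1≤7≤9.
N = 11·9·15 = 1485
Δ = 2!·8!·6!/17! = 1/6126120
Racah Σ t=0..2: t=0:+1/69120 t=1:−1/20736 t=2:+1/69120 = -1/51840
⇒ 3j(5 4 7; 0 0 0)² = 280/21879, sgn +1
Racah Σ t=1..1: t=1:−1/29030400 = -1/29030400
⇒ 3j(5 4 7; 4 3 -7)² = 21/680, sgn -1
4πI² = N·(3j₀)²·(3jₘ)² = 2205/3757
I = -1·√(0.586904/4π) = -0.21611194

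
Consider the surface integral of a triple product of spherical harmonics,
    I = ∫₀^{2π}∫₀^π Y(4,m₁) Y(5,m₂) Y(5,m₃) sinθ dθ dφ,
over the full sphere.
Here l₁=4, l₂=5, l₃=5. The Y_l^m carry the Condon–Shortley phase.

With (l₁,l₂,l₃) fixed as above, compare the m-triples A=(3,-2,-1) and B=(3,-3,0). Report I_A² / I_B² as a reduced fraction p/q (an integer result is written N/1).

Same 4,5,5: normalisation and zero-m 3j drop out of the ratio.
A: Δ: 4! 4! 6! / 15! → 1/3153150; sum: t=0:+1/5184 t=1:−1/6912 = 1/20736; 3j²(4 5 5; 3 -2 -1) = Δ·Π!·Σ² = 5/2574  (sign +1)
B: Δ: 4! 4! 6! / 15! → 1/3153150; sum: t=0:+1/6912 t=1:−1/17280 = 1/11520; 3j²(4 5 5; 3 -3 0) = Δ·Π!·Σ² = 2/143  (sign -1)
I_A²/I_B² = (5/2574)/(2/143) = 5/36

5/36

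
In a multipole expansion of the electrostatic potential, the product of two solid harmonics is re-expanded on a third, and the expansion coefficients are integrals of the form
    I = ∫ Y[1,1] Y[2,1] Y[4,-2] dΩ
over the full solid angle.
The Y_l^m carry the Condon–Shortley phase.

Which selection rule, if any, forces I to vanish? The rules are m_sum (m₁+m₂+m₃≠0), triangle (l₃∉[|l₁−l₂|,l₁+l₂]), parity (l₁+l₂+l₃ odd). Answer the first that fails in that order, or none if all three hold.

azimuthal sum: 1 + 1 − 2 = 0  ✓
1 ≤ 4 ≤ 3 (triangle on l)  ✗
L = 1 + 2 + 4 = 7 (odd)

triangle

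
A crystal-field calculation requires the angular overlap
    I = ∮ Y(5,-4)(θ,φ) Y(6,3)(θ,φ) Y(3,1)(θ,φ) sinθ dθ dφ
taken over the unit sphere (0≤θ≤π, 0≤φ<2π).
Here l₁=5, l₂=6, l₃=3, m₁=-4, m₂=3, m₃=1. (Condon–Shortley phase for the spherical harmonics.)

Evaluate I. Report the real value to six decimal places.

m-sum 0 ✓  L=14 even ✓  1≤3≤11 ✓
Π(2lᵢ+1) = 11×13×7 = 1001
triangle coeff Δ(5,6,3) = 1/675675
Σ_t [3,5]: t=3:−1/8640 t=4:+1/2304 t=5:−1/8640 = 7/34560
(3j)²=7/429 [(5 6 3; 0 0 0)], sign=-1
Σ_t [7,8]: t=7:−1/40320 t=8:+1/241920 = -1/48384
(3j)²=24/1001 [(5 6 3; -4 3 1)], sign=-1
⇒ 4πI² = 56/143
I = (+1)√(56/143/(4π)) = 0.17653103

0.176531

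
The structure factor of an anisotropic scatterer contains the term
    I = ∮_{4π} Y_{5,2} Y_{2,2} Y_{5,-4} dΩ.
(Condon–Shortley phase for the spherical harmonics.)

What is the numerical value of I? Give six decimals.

-0.137240

m-sum 0 ✓  L=12 even ✓  3≤5≤7 ✓
Π(2lᵢ+1) = 11×5×11 = 605
triangle coeff Δ(5,2,5) = 1/38610
Σ_t [0,2]: t=0:+1/2880 t=1:−1/576 t=2:+1/2880 = -1/960
(3j)²=10/429 [(5 2 5; 0 0 0)], sign=+1
Σ_t [2,2]: t=2:+1/20160 = 1/20160
(3j)²=12/715 [(5 2 5; 2 2 -4)], sign=-1
⇒ 4πI² = 40/169
I = (-1)√(40/169/(4π)) = -0.13724032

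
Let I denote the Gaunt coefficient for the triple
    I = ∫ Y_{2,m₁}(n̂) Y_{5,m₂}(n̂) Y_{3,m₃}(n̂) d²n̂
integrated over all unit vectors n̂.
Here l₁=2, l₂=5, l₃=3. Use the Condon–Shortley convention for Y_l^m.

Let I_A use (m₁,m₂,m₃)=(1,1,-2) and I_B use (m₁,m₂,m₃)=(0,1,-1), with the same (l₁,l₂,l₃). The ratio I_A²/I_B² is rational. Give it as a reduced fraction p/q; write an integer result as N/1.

4/15

l's match ⇒ only the (l;m) 3-j factors differ between A and B.
A: triangle coeff Δ(2,5,3) = 1/2310; Σ_t [1,1]: t=1:−1/720 = -1/720; (3j)²=4/385 [(2 5 3; 1 1 -2)], sign=+1
B: triangle coeff Δ(2,5,3) = 1/2310; Σ_t [2,2]: t=2:+1/192 = 1/192; (3j)²=3/77 [(2 5 3; 0 1 -1)], sign=+1
I_A²/I_B² = (4/385)/(3/77) = 4/15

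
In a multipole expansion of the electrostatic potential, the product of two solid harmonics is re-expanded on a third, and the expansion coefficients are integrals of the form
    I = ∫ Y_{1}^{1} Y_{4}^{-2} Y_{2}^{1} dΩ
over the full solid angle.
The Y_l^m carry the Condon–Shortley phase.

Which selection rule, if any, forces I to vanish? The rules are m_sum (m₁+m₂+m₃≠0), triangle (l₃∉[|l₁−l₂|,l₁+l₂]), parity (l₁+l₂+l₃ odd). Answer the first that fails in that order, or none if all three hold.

triangle

m₁+m₂+m₃ = 1 − 2 + 1 = 0  ✓
triangle: |1−4|=3 ≤ l₃=2 ≤ 1+4=5  ✗
parity: l₁+l₂+l₃ = 7 is odd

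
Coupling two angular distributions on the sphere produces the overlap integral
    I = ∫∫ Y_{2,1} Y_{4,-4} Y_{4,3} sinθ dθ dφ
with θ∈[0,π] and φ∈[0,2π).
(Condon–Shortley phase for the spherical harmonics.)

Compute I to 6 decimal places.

0.198645

Checks pass: Σm=0; 10 even; l₃=4∈[2,6].
(2·2+1)(2·4+1)(2·4+1) = 405
Δ: 2! 2! 6! / 11! → 1/13860
sum: t=0:+1/192 t=1:−1/36 t=2:+1/192 = -5/288
3j²(2 4 4; 0 0 0) = Δ·Π!·Σ² = 20/693  (sign -1)
sum: t=0:+1/1440 = 1/1440
3j²(2 4 4; 1 -4 3) = Δ·Π!·Σ² = 7/165  (sign -1)
combine: 4πI² = 405·20/693·7/165 = 60/121
take √, sign +1: I = 0.19864517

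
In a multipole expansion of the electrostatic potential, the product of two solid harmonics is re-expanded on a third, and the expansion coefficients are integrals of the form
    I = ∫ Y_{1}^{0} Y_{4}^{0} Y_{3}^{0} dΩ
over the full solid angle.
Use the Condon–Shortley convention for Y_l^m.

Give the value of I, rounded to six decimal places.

0.246233

Checks pass: Σm=0; 8 even; l₃=3∈[3,5].
(2·1+1)(2·4+1)(2·3+1) = 189
Δ: 2! 0! 6! / 9! → 1/252
sum: t=1:−1/36 = -1/36
3j²(1 4 3; 0 0 0) = Δ·Π!·Σ² = 4/63  (sign +1)
(m-triple is (0,0,0) — same symbol as above.)
combine: 4πI² = 189·4/63·4/63 = 16/21
take √, sign +1: I = 0.24623252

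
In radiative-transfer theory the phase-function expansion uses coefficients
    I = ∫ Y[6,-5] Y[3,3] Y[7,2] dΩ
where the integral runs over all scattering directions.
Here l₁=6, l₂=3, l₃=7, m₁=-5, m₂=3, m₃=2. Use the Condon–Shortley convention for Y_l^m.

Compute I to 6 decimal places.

-0.055070

Checks pass: Σm=0; 16 even; l₃=7∈[3,9].
(2·6+1)(2·3+1)(2·7+1) = 1365
Δ: 2! 10! 4! / 17! → 1/2042040
sum: t=0:+1/207360 t=1:−1/57600 t=2:+1/207360 = -1/129600
3j²(6 3 7; 0 0 0) = Δ·Π!·Σ² = 168/12155  (sign +1)
sum: t=2:+1/17418240 = 1/17418240
3j²(6 3 7; -5 3 2) = Δ·Π!·Σ² = 25/12376  (sign -1)
combine: 4πI² = 1365·168/12155·25/12376 = 1575/41327
take √, sign -1: I = -0.05507042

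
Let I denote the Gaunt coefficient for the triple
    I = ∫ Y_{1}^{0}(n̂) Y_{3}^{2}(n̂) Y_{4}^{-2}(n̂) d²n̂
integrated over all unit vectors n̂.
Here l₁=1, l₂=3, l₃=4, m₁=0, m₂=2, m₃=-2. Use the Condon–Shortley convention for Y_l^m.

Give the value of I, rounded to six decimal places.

0.213244

Rules hold: Σm=0, L=8 even, 2≤4≤4.
N = 3·7·9 = 189
Δ = 0!·2!·6!/9! = 1/252
Racah Σ t=0..0: t=0:+1/36 = 1/36
⇒ 3j(1 3 4; 0 0 0)² = 4/63, sgn +1
Racah Σ t=0..0: t=0:+1/120 = 1/120
⇒ 3j(1 3 4; 0 2 -2)² = 1/21, sgn +1
4πI² = N·(3j₀)²·(3jₘ)² = 4/7
I = +1·√(0.571429/4π) = 0.21324362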